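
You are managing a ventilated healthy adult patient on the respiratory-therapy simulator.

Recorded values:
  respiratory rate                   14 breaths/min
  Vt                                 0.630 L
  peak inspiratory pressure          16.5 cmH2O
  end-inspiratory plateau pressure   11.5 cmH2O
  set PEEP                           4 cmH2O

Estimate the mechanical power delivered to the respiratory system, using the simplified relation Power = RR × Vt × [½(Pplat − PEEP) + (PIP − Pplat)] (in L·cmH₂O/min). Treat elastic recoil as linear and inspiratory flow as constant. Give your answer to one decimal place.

77.2

Per-breath work = Vt × [½(Pplat−PEEP) + (PIP−Pplat)] = 0.630 × [0.5×7.5 + 5.0] = 0.630 × 8.75 = 5.513 L·cmH2O.
Power = 14 × 5.513 = 77.182 L·cmH2O/min.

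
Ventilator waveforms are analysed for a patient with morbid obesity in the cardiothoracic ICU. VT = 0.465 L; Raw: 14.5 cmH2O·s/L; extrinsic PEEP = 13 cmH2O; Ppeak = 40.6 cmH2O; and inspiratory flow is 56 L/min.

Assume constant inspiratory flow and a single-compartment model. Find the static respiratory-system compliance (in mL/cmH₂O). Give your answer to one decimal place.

Flow: 56 L/min ÷ 60 = 0.9333 L/s.
Equation of motion (constant flow): PIP = Vt/C + R·V̇ + PEEP.
Vt/C = PIP − R·V̇ − PEEP = 40.6 − 14.5×0.9333 − 13 = 40.6 − 13.533 − 13 = 14.067 cmH2O.
C = Vt / 14.067 = 465 / 14.067 = 33.056 mL/cmH2O.

33.1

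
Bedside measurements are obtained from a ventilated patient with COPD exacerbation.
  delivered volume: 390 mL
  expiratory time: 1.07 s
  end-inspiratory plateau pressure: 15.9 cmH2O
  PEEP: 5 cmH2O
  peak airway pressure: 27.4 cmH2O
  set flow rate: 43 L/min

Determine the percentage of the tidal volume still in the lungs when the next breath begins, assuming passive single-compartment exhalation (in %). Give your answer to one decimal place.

15.5

Flow: 43 L/min ÷ 60 = 0.7167 L/s.
R = (PIP − Pplat)/V̇ = (27.4 − 15.9) / 0.7167 = 11.5/0.7167 = 16.046 cmH2O·s/L.
C = Vt/(Pplat − PEEP) = 390.0 / (15.9 − 5) = 390.0/10.9 = 35.78 mL/cmH2O.
τ = R × C = 16.046 × 0.03578 L/cmH2O = 0.5741 s.
Fraction remaining at end-expiration = e^(−Te/τ) = e^(−1.07/0.5741) = 0.1551 → 15.51%.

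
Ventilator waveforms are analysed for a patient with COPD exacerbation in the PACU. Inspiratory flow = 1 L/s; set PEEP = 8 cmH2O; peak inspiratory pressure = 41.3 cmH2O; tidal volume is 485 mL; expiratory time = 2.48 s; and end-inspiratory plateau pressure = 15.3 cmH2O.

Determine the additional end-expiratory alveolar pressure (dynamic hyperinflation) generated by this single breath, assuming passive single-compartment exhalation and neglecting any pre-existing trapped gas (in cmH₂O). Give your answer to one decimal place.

1.7

R = (PIP − Pplat)/V̇ = (41.3 − 15.3) / 1 = 26.0/1 = 26.0 cmH2O·s/L.
C = Vt/(Pplat − PEEP) = 485.0 / (15.3 − 8) = 485.0/7.3 = 66.438 mL/cmH2O.
τ = R × C = 26.0 × 0.06644 L/cmH2O = 1.727 s.
Fraction remaining = e^(−Te/τ) = e^(−2.48/1.727) = 0.2379; trapped volume = 485.0 × 0.2379 = 115.38 mL.
Additional alveolar pressure from trapping ≈ V_trapped / C = 115.38 / 66.438 = 1.737 cmH2O.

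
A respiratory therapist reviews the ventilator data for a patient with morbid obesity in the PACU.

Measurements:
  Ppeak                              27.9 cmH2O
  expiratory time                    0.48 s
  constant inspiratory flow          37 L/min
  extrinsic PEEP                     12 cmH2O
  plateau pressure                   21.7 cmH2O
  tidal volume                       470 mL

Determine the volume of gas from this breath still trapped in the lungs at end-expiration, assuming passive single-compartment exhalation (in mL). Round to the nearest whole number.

Flow: 37 L/min ÷ 60 = 0.6167 L/s.
R = (PIP − Pplat)/V̇ = (27.9 − 21.7) / 0.6167 = 6.2/0.6167 = 10.054 cmH2O·s/L.
C = Vt/(Pplat − PEEP) = 470.0 / (21.7 − 12) = 470.0/9.7 = 48.454 mL/cmH2O.
τ = R × C = 10.054 × 0.04845 L/cmH2O = 0.4871 s.
Fraction remaining = e^(−Te/τ) = e^(−0.48/0.4871) = 0.3733.
Trapped volume = 470.0 × 0.3733 = 175.45 mL.

175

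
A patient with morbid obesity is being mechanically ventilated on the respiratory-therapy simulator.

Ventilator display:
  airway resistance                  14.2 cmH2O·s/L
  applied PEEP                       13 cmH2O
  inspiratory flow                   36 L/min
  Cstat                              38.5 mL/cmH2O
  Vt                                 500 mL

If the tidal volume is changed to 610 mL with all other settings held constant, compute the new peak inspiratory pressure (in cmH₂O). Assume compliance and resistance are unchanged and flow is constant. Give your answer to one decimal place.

Flow: 36 L/min ÷ 60 = 0.6 L/s.
PIP = Vt/C + R·V̇ + PEEP (constant-flow equation of motion).
Only the elastic term changes: ΔPIP = ΔVt / C = (610 − 500) / 38.5 = 2.857 cmH2O.
Original PIP = 500/38.5 + 14.2×0.6 + 13 = 34.507 cmH2O; new PIP = 34.507 + (2.857) = 37.364 cmH2O.

37.4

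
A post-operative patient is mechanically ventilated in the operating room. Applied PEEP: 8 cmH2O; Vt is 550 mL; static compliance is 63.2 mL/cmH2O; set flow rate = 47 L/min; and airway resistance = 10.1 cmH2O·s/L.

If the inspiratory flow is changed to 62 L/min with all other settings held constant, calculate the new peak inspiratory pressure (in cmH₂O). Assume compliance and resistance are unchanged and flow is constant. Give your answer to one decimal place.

Flow: 47 L/min ÷ 60 = 0.7833 L/s.
New flow: 62 L/min ÷ 60 = 1.0333 L/s.
PIP = Vt/C + R·V̇ + PEEP (constant-flow equation of motion).
Only the resistive term changes: ΔPIP = R × ΔV̇ = 10.1 × (1.0333 − 0.7833) = 10.1 × 0.25 = 2.525 cmH2O.
Original PIP = 550/63.2 + 10.1×0.7833 + 8 = 24.614 cmH2O; new PIP = 24.614 + (2.525) = 27.139 cmH2O.

27.1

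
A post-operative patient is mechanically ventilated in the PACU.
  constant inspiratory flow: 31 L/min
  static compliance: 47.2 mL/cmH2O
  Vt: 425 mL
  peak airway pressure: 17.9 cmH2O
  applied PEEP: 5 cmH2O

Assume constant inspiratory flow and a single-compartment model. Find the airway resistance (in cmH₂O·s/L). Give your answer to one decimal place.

Flow: 31 L/min ÷ 60 = 0.5167 L/s.
Equation of motion (constant flow): PIP = Vt/C + R·V̇ + PEEP.
R·V̇ = PIP − Vt/C − PEEP = 17.9 − 425/47.2 − 5 = 17.9 − 9.004 − 5 = 3.896 cmH2O.
R = 3.896 / 0.5167 = 7.54 cmH2O·s/L.

7.5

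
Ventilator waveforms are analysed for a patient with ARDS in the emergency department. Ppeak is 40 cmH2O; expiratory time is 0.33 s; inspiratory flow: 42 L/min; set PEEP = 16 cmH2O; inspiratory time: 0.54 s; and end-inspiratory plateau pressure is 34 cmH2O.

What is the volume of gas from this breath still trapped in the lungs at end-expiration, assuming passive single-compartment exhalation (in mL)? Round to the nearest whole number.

Flow: 42 L/min ÷ 60 = 0.7 L/s.
Vt = flow × Ti = 0.7 L/s × 0.54 s × 1000 mL/L = 378.0 mL.
R = (PIP − Pplat)/V̇ = (40 − 34) / 0.7 = 6.0/0.7 = 8.571 cmH2O·s/L.
C = Vt/(Pplat − PEEP) = 378.0 / (34 − 16) = 378.0/18.0 = 21.0 mL/cmH2O.
τ = R × C = 8.571 × 0.021 L/cmH2O = 0.18 s.
Fraction remaining = e^(−Te/τ) = e^(−0.33/0.18) = 0.1599.
Trapped volume = 378.0 × 0.1599 = 60.442 mL.

60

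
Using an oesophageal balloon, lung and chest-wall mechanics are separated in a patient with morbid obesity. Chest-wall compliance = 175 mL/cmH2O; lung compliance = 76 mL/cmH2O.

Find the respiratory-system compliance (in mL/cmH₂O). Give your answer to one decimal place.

Lung and chest wall are elastances in series: 1/Crs = 1/CL + 1/Ccw.
1/Crs = 1/76 + 1/175 = 0.01887.
Crs = 52.994 mL/cmH2O.

53.0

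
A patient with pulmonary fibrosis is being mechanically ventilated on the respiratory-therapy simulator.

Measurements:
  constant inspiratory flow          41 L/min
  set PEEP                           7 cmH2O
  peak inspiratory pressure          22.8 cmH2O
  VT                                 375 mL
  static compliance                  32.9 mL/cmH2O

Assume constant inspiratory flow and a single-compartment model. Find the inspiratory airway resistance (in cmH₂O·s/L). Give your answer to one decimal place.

Flow: 41 L/min ÷ 60 = 0.6833 L/s.
Equation of motion (constant flow): PIP = Vt/C + R·V̇ + PEEP.
R·V̇ = PIP − Vt/C − PEEP = 22.8 − 375/32.9 − 7 = 22.8 − 11.398 − 7 = 4.402 cmH2O.
R = 4.402 / 0.6833 = 6.442 cmH2O·s/L.

6.4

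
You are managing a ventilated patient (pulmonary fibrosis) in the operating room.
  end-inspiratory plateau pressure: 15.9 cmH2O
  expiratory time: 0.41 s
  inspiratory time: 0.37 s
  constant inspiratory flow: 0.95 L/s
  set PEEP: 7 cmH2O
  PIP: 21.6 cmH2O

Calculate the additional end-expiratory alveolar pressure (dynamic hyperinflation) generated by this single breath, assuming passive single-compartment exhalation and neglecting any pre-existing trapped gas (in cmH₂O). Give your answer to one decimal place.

Vt = flow × Ti = 0.95 L/s × 0.37 s × 1000 mL/L = 351.5 mL.
R = (PIP − Pplat)/V̇ = (21.6 − 15.9) / 0.95 = 5.7/0.95 = 6.0 cmH2O·s/L.
C = Vt/(Pplat − PEEP) = 351.5 / (15.9 − 7) = 351.5/8.9 = 39.494 mL/cmH2O.
τ = R × C = 6.0 × 0.03949 L/cmH2O = 0.2369 s.
Fraction remaining = e^(−Te/τ) = e^(−0.41/0.2369) = 0.1772; trapped volume = 351.5 × 0.1772 = 62.286 mL.
Additional alveolar pressure from trapping ≈ V_trapped / C = 62.286 / 39.494 = 1.577 cmH2O.

1.6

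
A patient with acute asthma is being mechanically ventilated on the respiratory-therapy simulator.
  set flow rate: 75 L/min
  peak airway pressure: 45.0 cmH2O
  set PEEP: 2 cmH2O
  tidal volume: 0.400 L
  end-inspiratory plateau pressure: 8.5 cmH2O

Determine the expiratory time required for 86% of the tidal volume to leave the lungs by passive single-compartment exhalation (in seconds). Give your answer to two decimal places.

3.53

Flow: 75 L/min ÷ 60 = 1.25 L/s.
R = (PIP − Pplat)/V̇ = (45.0 − 8.5) / 1.25 = 36.5/1.25 = 29.2 cmH2O·s/L.
C = Vt/(Pplat − PEEP) = 400.0 / (8.5 − 2) = 400.0/6.5 = 61.538 mL/cmH2O.
τ = R × C = 29.2 × 0.06154 L/cmH2O = 1.797 s.
t = −τ·ln(1 − 0.86) = −1.797·ln(0.14) = 3.533 s.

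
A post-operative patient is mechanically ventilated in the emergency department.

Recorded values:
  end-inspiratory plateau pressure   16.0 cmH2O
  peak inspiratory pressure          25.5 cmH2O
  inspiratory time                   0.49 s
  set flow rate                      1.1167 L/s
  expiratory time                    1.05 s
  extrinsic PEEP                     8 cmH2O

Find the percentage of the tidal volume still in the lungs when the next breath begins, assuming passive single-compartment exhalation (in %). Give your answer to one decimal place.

16.5

Vt = flow × Ti = 1.1167 L/s × 0.49 s × 1000 mL/L = 547.18 mL.
R = (PIP − Pplat)/V̇ = (25.5 − 16.0) / 1.1167 = 9.5/1.1167 = 8.507 cmH2O·s/L.
C = Vt/(Pplat − PEEP) = 547.18 / (16.0 − 8) = 547.18/8.0 = 68.398 mL/cmH2O.
τ = R × C = 8.507 × 0.0684 L/cmH2O = 0.5819 s.
Fraction remaining at end-expiration = e^(−Te/τ) = e^(−1.05/0.5819) = 0.1646 → 16.46%.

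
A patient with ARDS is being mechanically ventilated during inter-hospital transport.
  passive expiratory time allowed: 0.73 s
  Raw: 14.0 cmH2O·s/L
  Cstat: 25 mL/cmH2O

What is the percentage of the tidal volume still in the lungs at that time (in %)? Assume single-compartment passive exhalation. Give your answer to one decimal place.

12.4

τ = R × C = 14.0 × 25 mL/cmH2O = 14.0 × 0.025 L/cmH2O = 0.35 s.
Passive exhalation: V(t)/V₀ = e^(−t/τ) = e^(−0.73/0.35) = 0.1242.
Fraction remaining = 0.1242 → 12.42%.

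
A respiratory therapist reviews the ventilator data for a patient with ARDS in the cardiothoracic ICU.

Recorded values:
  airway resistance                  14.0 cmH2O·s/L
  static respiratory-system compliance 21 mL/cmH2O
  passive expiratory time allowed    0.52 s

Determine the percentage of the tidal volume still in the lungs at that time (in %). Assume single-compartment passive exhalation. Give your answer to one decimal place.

τ = R × C = 14.0 × 21 mL/cmH2O = 14.0 × 0.021 L/cmH2O = 0.294 s.
Passive exhalation: V(t)/V₀ = e^(−t/τ) = e^(−0.52/0.294) = 0.1706.
Fraction remaining = 0.1706 → 17.06%.

17.1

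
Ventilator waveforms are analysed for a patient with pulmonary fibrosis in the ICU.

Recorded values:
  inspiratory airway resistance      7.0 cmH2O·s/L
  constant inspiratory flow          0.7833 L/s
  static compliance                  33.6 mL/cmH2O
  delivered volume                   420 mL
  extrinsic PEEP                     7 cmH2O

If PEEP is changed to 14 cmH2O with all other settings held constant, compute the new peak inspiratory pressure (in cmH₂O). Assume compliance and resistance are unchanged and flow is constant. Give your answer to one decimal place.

PIP = Vt/C + R·V̇ + PEEP (constant-flow equation of motion).
Only the baseline term changes: ΔPIP = ΔPEEP = 14 − 7 = 7.0 cmH2O.
Original PIP = 420/33.6 + 7.0×0.7833 + 7 = 24.983 cmH2O; new PIP = 24.983 + (7.0) = 31.983 cmH2O.

32.0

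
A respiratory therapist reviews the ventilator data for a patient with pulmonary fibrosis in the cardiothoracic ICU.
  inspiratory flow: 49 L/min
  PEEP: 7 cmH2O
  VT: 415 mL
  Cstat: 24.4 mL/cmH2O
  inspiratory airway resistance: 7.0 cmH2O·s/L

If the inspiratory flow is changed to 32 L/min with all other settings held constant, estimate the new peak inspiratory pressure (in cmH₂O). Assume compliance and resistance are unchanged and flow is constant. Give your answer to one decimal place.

27.7

Flow: 49 L/min ÷ 60 = 0.8167 L/s.
New flow: 32 L/min ÷ 60 = 0.5333 L/s.
PIP = Vt/C + R·V̇ + PEEP (constant-flow equation of motion).
Only the resistive term changes: ΔPIP = R × ΔV̇ = 7.0 × (0.5333 − 0.8167) = 7.0 × -0.2834 = -1.984 cmH2O.
Original PIP = 415/24.4 + 7.0×0.8167 + 7 = 29.725 cmH2O; new PIP = 29.725 + (-1.984) = 27.741 cmH2O.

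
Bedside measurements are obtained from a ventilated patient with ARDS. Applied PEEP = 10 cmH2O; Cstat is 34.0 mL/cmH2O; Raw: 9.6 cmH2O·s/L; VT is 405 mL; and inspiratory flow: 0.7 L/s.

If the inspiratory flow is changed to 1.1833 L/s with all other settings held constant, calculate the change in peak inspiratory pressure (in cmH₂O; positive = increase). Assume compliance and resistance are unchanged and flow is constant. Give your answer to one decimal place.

PIP = Vt/C + R·V̇ + PEEP (constant-flow equation of motion).
Only the resistive term changes: ΔPIP = R × ΔV̇ = 9.6 × (1.1833 − 0.7) = 9.6 × 0.4833 = 4.64 cmH2O.

4.6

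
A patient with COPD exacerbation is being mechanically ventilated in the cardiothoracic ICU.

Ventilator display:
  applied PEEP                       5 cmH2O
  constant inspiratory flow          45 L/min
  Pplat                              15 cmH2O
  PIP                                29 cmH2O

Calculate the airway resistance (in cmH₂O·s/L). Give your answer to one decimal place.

18.7

Flow: 45 L/min ÷ 60 = 0.75 L/s.
Raw = (PIP − Pplat) / flow = (29 − 15) / 0.75 = 14.0 / 0.75 = 18.667 cmH2O·s/L.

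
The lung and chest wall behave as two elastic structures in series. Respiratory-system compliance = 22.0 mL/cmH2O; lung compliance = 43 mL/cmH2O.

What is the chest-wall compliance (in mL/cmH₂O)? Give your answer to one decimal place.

45.0

1/Ccw = 1/Crs − 1/CL.
1/Ccw = 1/22.0 − 1/43 = 0.0222.
Ccw = 45.045 mL/cmH2O.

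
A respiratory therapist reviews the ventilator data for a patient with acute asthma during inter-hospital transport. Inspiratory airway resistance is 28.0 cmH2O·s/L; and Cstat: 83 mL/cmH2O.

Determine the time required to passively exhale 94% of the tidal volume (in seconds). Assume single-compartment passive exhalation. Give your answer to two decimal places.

6.54

τ = R × C = 28.0 × 83 mL/cmH2O = 28.0 × 0.083 L/cmH2O = 2.324 s.
Exhaled fraction f = 1 − e^(−t/τ) → t = −τ·ln(1 − f) = −2.324·ln(0.06) = 6.538 s.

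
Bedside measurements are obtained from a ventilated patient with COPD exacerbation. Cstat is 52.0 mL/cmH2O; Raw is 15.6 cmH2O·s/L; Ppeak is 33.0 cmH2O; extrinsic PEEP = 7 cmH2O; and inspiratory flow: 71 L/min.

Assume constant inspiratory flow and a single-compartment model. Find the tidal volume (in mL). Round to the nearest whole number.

392

Flow: 71 L/min ÷ 60 = 1.1833 L/s.
Equation of motion (constant flow): PIP = Vt/C + R·V̇ + PEEP.
Vt/C = PIP − R·V̇ − PEEP = 33.0 − 18.459 − 7 = 7.541 cmH2O.
Vt = C × 7.541 = 52.0 × 7.541 = 392.13 mL.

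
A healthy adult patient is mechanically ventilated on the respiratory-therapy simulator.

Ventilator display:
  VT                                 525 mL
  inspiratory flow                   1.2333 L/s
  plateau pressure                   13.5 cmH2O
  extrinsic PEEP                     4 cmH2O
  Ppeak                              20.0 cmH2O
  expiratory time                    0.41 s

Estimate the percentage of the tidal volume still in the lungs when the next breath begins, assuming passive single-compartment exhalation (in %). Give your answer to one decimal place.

R = (PIP − Pplat)/V̇ = (20.0 − 13.5) / 1.2333 = 6.5/1.2333 = 5.27 cmH2O·s/L.
C = Vt/(Pplat − PEEP) = 525.0 / (13.5 − 4) = 525.0/9.5 = 55.263 mL/cmH2O.
τ = R × C = 5.27 × 0.05526 L/cmH2O = 0.2912 s.
Fraction remaining at end-expiration = e^(−Te/τ) = e^(−0.41/0.2912) = 0.2446 → 24.46%.

24.5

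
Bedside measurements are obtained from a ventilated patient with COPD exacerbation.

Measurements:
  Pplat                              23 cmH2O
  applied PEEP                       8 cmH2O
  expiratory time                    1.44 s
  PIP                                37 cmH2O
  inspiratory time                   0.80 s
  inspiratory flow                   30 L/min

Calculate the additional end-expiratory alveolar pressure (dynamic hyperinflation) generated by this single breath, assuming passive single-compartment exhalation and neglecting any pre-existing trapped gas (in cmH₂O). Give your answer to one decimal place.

2.2

Flow: 30 L/min ÷ 60 = 0.5 L/s.
Vt = flow × Ti = 0.5 L/s × 0.80 s × 1000 mL/L = 400.0 mL.
R = (PIP − Pplat)/V̇ = (37 − 23) / 0.5 = 14.0/0.5 = 28.0 cmH2O·s/L.
C = Vt/(Pplat − PEEP) = 400.0 / (23 − 8) = 400.0/15.0 = 26.667 mL/cmH2O.
τ = R × C = 28.0 × 0.02667 L/cmH2O = 0.7468 s.
Fraction remaining = e^(−Te/τ) = e^(−1.44/0.7468) = 0.1454; trapped volume = 400.0 × 0.1454 = 58.16 mL.
Additional alveolar pressure from trapping ≈ V_trapped / C = 58.16 / 26.667 = 2.181 cmH2O.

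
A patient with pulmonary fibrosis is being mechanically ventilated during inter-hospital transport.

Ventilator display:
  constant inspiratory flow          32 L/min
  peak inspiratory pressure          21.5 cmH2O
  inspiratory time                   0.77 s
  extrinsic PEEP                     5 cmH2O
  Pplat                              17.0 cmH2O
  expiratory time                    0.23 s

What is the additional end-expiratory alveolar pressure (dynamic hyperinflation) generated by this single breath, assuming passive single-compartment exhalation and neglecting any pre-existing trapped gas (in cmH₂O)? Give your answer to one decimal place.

5.4

Flow: 32 L/min ÷ 60 = 0.5333 L/s.
Vt = flow × Ti = 0.5333 L/s × 0.77 s × 1000 mL/L = 410.64 mL.
R = (PIP − Pplat)/V̇ = (21.5 − 17.0) / 0.5333 = 4.5/0.5333 = 8.438 cmH2O·s/L.
C = Vt/(Pplat − PEEP) = 410.64 / (17.0 − 5) = 410.64/12.0 = 34.22 mL/cmH2O.
τ = R × C = 8.438 × 0.03422 L/cmH2O = 0.2887 s.
Fraction remaining = e^(−Te/τ) = e^(−0.23/0.2887) = 0.4508; trapped volume = 410.64 × 0.4508 = 185.12 mL.
Additional alveolar pressure from trapping ≈ V_trapped / C = 185.12 / 34.22 = 5.41 cmH2O.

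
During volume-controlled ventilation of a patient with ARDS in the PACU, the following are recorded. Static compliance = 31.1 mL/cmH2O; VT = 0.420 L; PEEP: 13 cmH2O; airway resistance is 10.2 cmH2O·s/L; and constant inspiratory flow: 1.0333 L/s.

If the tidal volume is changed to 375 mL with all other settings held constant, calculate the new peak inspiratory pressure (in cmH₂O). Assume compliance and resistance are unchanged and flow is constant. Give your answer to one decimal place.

PIP = Vt/C + R·V̇ + PEEP (constant-flow equation of motion).
Only the elastic term changes: ΔPIP = ΔVt / C = (375 − 420) / 31.1 = -1.447 cmH2O.
Original PIP = 420/31.1 + 10.2×1.0333 + 13 = 37.044 cmH2O; new PIP = 37.044 + (-1.447) = 35.597 cmH2O.

35.6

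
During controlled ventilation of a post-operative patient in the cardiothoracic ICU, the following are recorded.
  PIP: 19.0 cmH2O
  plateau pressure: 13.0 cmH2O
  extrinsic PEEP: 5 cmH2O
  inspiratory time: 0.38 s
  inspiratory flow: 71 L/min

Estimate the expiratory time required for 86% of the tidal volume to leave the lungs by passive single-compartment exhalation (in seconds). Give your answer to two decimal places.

Flow: 71 L/min ÷ 60 = 1.1833 L/s.
Vt = flow × Ti = 1.1833 L/s × 0.38 s × 1000 mL/L = 449.65 mL.
R = (PIP − Pplat)/V̇ = (19.0 − 13.0) / 1.1833 = 6.0/1.1833 = 5.071 cmH2O·s/L.
C = Vt/(Pplat − PEEP) = 449.65 / (13.0 − 5) = 449.65/8.0 = 56.206 mL/cmH2O.
τ = R × C = 5.071 × 0.05621 L/cmH2O = 0.285 s.
t = −τ·ln(1 − 0.86) = −0.285·ln(0.14) = 0.5603 s.

0.56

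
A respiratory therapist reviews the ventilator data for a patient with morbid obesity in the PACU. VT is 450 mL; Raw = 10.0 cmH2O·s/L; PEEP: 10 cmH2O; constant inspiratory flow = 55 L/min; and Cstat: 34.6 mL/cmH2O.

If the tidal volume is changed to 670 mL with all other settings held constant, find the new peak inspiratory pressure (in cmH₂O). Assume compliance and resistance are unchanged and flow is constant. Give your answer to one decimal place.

38.5

Flow: 55 L/min ÷ 60 = 0.9167 L/s.
PIP = Vt/C + R·V̇ + PEEP (constant-flow equation of motion).
Only the elastic term changes: ΔPIP = ΔVt / C = (670 − 450) / 34.6 = 6.358 cmH2O.
Original PIP = 450/34.6 + 10.0×0.9167 + 10 = 32.173 cmH2O; new PIP = 32.173 + (6.358) = 38.531 cmH2O.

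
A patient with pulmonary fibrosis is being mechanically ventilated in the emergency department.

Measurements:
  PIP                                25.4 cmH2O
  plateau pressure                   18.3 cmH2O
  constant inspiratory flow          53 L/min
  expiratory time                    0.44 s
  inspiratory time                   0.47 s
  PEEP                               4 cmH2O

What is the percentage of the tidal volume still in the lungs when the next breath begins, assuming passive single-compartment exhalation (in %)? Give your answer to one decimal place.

Flow: 53 L/min ÷ 60 = 0.8833 L/s.
Vt = flow × Ti = 0.8833 L/s × 0.47 s × 1000 mL/L = 415.15 mL.
R = (PIP − Pplat)/V̇ = (25.4 − 18.3) / 0.8833 = 7.1/0.8833 = 8.038 cmH2O·s/L.
C = Vt/(Pplat − PEEP) = 415.15 / (18.3 − 4) = 415.15/14.3 = 29.031 mL/cmH2O.
τ = R × C = 8.038 × 0.02903 L/cmH2O = 0.2333 s.
Fraction remaining at end-expiration = e^(−Te/τ) = e^(−0.44/0.2333) = 0.1517 → 15.17%.

15.2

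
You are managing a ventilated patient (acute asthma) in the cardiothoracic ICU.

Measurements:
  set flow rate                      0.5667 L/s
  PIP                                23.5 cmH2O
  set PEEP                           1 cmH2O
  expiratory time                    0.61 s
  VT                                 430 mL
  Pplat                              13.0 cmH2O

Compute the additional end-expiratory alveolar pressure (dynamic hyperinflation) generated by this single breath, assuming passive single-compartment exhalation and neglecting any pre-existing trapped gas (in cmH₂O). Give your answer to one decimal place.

4.8

R = (PIP − Pplat)/V̇ = (23.5 − 13.0) / 0.5667 = 10.5/0.5667 = 18.528 cmH2O·s/L.
C = Vt/(Pplat − PEEP) = 430.0 / (13.0 − 1) = 430.0/12.0 = 35.833 mL/cmH2O.
τ = R × C = 18.528 × 0.03583 L/cmH2O = 0.6639 s.
Fraction remaining = e^(−Te/τ) = e^(−0.61/0.6639) = 0.399; trapped volume = 430.0 × 0.399 = 171.57 mL.
Additional alveolar pressure from trapping ≈ V_trapped / C = 171.57 / 35.833 = 4.788 cmH2O.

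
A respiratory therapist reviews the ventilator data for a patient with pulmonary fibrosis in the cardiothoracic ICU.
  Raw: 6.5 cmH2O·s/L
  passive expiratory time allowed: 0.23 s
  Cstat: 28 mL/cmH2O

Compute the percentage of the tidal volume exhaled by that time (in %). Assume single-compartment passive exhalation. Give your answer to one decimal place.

τ = R × C = 6.5 × 28 mL/cmH2O = 6.5 × 0.028 L/cmH2O = 0.182 s.
Passive exhalation: V(t)/V₀ = e^(−t/τ) = e^(−0.23/0.182) = 0.2826.
Fraction exhaled = 1 − 0.2826 = 0.7174 → 71.74%.

71.7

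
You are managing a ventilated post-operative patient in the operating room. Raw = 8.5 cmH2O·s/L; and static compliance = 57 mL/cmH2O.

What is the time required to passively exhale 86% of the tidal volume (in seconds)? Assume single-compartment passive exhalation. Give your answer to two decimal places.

0.95

τ = R × C = 8.5 × 57 mL/cmH2O = 8.5 × 0.057 L/cmH2O = 0.4845 s.
Exhaled fraction f = 1 − e^(−t/τ) → t = −τ·ln(1 − f) = −0.4845·ln(0.14) = 0.9526 s.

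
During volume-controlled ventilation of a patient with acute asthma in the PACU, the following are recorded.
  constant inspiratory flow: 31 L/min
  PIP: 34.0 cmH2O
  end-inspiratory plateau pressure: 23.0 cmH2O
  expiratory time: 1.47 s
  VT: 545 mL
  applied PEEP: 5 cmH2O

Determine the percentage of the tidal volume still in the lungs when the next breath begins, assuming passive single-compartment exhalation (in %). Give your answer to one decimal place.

Flow: 31 L/min ÷ 60 = 0.5167 L/s.
R = (PIP − Pplat)/V̇ = (34.0 − 23.0) / 0.5167 = 11.0/0.5167 = 21.289 cmH2O·s/L.
C = Vt/(Pplat − PEEP) = 545.0 / (23.0 − 5) = 545.0/18.0 = 30.278 mL/cmH2O.
τ = R × C = 21.289 × 0.03028 L/cmH2O = 0.6446 s.
Fraction remaining at end-expiration = e^(−Te/τ) = e^(−1.47/0.6446) = 0.1022 → 10.22%.

10.2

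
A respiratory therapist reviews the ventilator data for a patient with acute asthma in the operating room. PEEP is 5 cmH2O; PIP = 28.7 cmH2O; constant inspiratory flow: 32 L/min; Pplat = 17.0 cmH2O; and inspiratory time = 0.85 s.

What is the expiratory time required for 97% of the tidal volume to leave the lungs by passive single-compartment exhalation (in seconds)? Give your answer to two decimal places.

Flow: 32 L/min ÷ 60 = 0.5333 L/s.
Vt = flow × Ti = 0.5333 L/s × 0.85 s × 1000 mL/L = 453.31 mL.
R = (PIP − Pplat)/V̇ = (28.7 − 17.0) / 0.5333 = 11.7/0.5333 = 21.939 cmH2O·s/L.
C = Vt/(Pplat − PEEP) = 453.31 / (17.0 − 5) = 453.31/12.0 = 37.776 mL/cmH2O.
τ = R × C = 21.939 × 0.03778 L/cmH2O = 0.8289 s.
t = −τ·ln(1 − 0.97) = −0.8289·ln(0.03) = 2.907 s.

2.91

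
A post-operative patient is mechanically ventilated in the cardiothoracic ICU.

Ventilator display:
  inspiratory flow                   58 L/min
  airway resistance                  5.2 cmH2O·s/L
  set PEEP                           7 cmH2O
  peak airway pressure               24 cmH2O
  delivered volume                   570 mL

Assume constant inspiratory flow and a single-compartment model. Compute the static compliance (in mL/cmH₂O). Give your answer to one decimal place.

47.6

Flow: 58 L/min ÷ 60 = 0.9667 L/s.
Equation of motion (constant flow): PIP = Vt/C + R·V̇ + PEEP.
Vt/C = PIP − R·V̇ − PEEP = 24 − 5.2×0.9667 − 7 = 24 − 5.027 − 7 = 11.973 cmH2O.
C = Vt / 11.973 = 570 / 11.973 = 47.607 mL/cmH2O.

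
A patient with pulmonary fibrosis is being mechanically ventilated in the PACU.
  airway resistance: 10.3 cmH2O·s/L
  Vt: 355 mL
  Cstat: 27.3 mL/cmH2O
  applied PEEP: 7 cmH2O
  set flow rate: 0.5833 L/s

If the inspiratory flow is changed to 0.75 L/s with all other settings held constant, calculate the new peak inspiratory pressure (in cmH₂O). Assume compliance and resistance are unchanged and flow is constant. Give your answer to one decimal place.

PIP = Vt/C + R·V̇ + PEEP (constant-flow equation of motion).
Only the resistive term changes: ΔPIP = R × ΔV̇ = 10.3 × (0.75 − 0.5833) = 10.3 × 0.1667 = 1.717 cmH2O.
Original PIP = 355/27.3 + 10.3×0.5833 + 7 = 26.012 cmH2O; new PIP = 26.012 + (1.717) = 27.729 cmH2O.

27.7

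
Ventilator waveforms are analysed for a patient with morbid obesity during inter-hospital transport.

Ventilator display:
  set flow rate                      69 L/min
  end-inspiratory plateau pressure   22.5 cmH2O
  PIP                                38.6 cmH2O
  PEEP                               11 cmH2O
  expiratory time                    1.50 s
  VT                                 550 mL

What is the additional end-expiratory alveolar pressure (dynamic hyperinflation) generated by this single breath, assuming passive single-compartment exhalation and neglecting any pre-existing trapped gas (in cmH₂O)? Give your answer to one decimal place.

1.2

Flow: 69 L/min ÷ 60 = 1.15 L/s.
R = (PIP − Pplat)/V̇ = (38.6 − 22.5) / 1.15 = 16.1/1.15 = 14.0 cmH2O·s/L.
C = Vt/(Pplat − PEEP) = 550.0 / (22.5 − 11) = 550.0/11.5 = 47.826 mL/cmH2O.
τ = R × C = 14.0 × 0.04783 L/cmH2O = 0.6696 s.
Fraction remaining = e^(−Te/τ) = e^(−1.50/0.6696) = 0.1064; trapped volume = 550.0 × 0.1064 = 58.52 mL.
Additional alveolar pressure from trapping ≈ V_trapped / C = 58.52 / 47.826 = 1.224 cmH2O.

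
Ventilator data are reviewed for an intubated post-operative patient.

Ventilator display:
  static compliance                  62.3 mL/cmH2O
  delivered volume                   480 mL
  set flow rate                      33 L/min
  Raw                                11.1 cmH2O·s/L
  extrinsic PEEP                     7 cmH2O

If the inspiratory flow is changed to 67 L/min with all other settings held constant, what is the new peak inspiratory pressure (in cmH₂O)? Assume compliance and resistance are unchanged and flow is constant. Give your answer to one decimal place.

Flow: 33 L/min ÷ 60 = 0.55 L/s.
New flow: 67 L/min ÷ 60 = 1.1167 L/s.
PIP = Vt/C + R·V̇ + PEEP (constant-flow equation of motion).
Only the resistive term changes: ΔPIP = R × ΔV̇ = 11.1 × (1.1167 − 0.55) = 11.1 × 0.5667 = 6.29 cmH2O.
Original PIP = 480/62.3 + 11.1×0.55 + 7 = 20.81 cmH2O; new PIP = 20.81 + (6.29) = 27.1 cmH2O.

27.1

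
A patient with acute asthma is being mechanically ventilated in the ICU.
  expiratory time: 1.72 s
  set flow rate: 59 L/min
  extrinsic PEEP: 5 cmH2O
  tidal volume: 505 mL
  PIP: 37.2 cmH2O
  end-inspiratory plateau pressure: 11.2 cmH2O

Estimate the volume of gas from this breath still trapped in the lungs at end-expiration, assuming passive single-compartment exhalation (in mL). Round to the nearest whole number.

227

Flow: 59 L/min ÷ 60 = 0.9833 L/s.
R = (PIP − Pplat)/V̇ = (37.2 − 11.2) / 0.9833 = 26.0/0.9833 = 26.442 cmH2O·s/L.
C = Vt/(Pplat − PEEP) = 505.0 / (11.2 − 5) = 505.0/6.2 = 81.452 mL/cmH2O.
τ = R × C = 26.442 × 0.08145 L/cmH2O = 2.154 s.
Fraction remaining = e^(−Te/τ) = e^(−1.72/2.154) = 0.45.
Trapped volume = 505.0 × 0.45 = 227.25 mL.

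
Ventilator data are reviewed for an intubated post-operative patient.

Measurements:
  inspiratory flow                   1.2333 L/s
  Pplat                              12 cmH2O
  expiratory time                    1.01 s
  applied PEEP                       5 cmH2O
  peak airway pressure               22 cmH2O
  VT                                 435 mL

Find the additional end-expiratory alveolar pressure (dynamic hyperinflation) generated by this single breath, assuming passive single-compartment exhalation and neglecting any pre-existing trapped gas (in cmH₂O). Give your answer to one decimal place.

0.9

R = (PIP − Pplat)/V̇ = (22 − 12) / 1.2333 = 10.0/1.2333 = 8.108 cmH2O·s/L.
C = Vt/(Pplat − PEEP) = 435.0 / (12 − 5) = 435.0/7.0 = 62.143 mL/cmH2O.
τ = R × C = 8.108 × 0.06214 L/cmH2O = 0.5038 s.
Fraction remaining = e^(−Te/τ) = e^(−1.01/0.5038) = 0.1347; trapped volume = 435.0 × 0.1347 = 58.595 mL.
Additional alveolar pressure from trapping ≈ V_trapped / C = 58.595 / 62.143 = 0.9429 cmH2O.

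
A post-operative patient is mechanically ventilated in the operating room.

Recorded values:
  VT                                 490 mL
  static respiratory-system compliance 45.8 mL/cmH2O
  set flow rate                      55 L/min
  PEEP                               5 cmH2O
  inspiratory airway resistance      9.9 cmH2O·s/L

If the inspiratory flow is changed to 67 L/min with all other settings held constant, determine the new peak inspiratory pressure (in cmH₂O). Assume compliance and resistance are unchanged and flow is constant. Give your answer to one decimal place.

26.8

Flow: 55 L/min ÷ 60 = 0.9167 L/s.
New flow: 67 L/min ÷ 60 = 1.1167 L/s.
PIP = Vt/C + R·V̇ + PEEP (constant-flow equation of motion).
Only the resistive term changes: ΔPIP = R × ΔV̇ = 9.9 × (1.1167 − 0.9167) = 9.9 × 0.2 = 1.98 cmH2O.
Original PIP = 490/45.8 + 9.9×0.9167 + 5 = 24.774 cmH2O; new PIP = 24.774 + (1.98) = 26.754 cmH2O.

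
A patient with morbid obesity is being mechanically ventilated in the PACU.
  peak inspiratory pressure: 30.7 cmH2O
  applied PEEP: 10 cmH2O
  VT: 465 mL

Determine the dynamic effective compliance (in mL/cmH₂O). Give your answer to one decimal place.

Dynamic compliance = Vt / (PIP − PEEP) = 465 / (30.7 − 10) = 465 / 20.7 = 22.464 mL/cmH2O.

22.5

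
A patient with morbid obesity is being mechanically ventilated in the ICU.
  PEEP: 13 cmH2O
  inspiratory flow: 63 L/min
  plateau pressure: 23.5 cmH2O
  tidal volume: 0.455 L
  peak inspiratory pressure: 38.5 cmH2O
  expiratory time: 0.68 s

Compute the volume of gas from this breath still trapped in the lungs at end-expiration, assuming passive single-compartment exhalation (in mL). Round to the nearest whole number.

Flow: 63 L/min ÷ 60 = 1.05 L/s.
R = (PIP − Pplat)/V̇ = (38.5 − 23.5) / 1.05 = 15.0/1.05 = 14.286 cmH2O·s/L.
C = Vt/(Pplat − PEEP) = 455.0 / (23.5 − 13) = 455.0/10.5 = 43.333 mL/cmH2O.
τ = R × C = 14.286 × 0.04333 L/cmH2O = 0.619 s.
Fraction remaining = e^(−Te/τ) = e^(−0.68/0.619) = 0.3334.
Trapped volume = 455.0 × 0.3334 = 151.7 mL.

152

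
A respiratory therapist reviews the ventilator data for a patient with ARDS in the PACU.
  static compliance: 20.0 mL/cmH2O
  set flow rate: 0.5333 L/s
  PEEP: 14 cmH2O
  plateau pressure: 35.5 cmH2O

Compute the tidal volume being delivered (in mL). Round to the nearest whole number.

Vt = Cstat × (Pplat − PEEP) = 20.0 × (35.5 − 14) = 20.0 × 21.5 = 430.0 mL.

430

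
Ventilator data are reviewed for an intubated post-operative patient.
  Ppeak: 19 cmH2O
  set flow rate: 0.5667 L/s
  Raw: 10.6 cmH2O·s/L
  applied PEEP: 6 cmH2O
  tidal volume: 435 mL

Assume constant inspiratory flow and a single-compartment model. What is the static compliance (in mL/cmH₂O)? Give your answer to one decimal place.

Equation of motion (constant flow): PIP = Vt/C + R·V̇ + PEEP.
Vt/C = PIP − R·V̇ − PEEP = 19 − 10.6×0.5667 − 6 = 19 − 6.007 − 6 = 6.993 cmH2O.
C = Vt / 6.993 = 435 / 6.993 = 62.205 mL/cmH2O.

62.2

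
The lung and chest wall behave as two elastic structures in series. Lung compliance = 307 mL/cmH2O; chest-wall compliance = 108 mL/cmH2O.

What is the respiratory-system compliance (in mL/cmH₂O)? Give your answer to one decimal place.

79.9

Lung and chest wall are elastances in series: 1/Crs = 1/CL + 1/Ccw.
1/Crs = 1/307 + 1/108 = 0.01252.
Crs = 79.872 mL/cmH2O.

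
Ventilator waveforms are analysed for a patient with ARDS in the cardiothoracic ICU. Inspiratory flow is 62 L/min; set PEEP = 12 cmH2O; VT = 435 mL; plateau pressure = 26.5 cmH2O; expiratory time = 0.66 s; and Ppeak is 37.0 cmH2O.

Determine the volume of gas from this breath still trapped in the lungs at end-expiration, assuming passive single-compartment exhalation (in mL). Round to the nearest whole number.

Flow: 62 L/min ÷ 60 = 1.0333 L/s.
R = (PIP − Pplat)/V̇ = (37.0 − 26.5) / 1.0333 = 10.5/1.0333 = 10.162 cmH2O·s/L.
C = Vt/(Pplat − PEEP) = 435.0 / (26.5 − 12) = 435.0/14.5 = 30.0 mL/cmH2O.
τ = R × C = 10.162 × 0.03 L/cmH2O = 0.3049 s.
Fraction remaining = e^(−Te/τ) = e^(−0.66/0.3049) = 0.1148.
Trapped volume = 435.0 × 0.1148 = 49.938 mL.

50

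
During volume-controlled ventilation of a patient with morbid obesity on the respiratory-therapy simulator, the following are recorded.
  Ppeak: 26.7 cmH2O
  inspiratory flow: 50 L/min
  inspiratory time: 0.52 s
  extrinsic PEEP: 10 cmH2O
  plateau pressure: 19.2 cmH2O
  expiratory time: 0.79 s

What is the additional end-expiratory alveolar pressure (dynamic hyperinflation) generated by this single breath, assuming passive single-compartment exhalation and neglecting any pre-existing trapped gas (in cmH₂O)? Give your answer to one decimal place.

Flow: 50 L/min ÷ 60 = 0.8333 L/s.
Vt = flow × Ti = 0.8333 L/s × 0.52 s × 1000 mL/L = 433.32 mL.
R = (PIP − Pplat)/V̇ = (26.7 − 19.2) / 0.8333 = 7.5/0.8333 = 9.0 cmH2O·s/L.
C = Vt/(Pplat − PEEP) = 433.32 / (19.2 − 10) = 433.32/9.2 = 47.1 mL/cmH2O.
τ = R × C = 9.0 × 0.0471 L/cmH2O = 0.4239 s.
Fraction remaining = e^(−Te/τ) = e^(−0.79/0.4239) = 0.1551; trapped volume = 433.32 × 0.1551 = 67.208 mL.
Additional alveolar pressure from trapping ≈ V_trapped / C = 67.208 / 47.1 = 1.427 cmH2O.

1.4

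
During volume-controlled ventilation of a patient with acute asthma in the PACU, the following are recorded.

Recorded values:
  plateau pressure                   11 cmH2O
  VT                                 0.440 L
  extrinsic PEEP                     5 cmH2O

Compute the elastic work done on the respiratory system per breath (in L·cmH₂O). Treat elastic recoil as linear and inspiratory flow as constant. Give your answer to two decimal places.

1.32

Elastic work ≈ ½ × (Pplat − PEEP) × Vt = 0.5 × (11 − 5) × 0.440 L = 0.5 × 6.0 × 0.440 = 1.32 L·cmH2O.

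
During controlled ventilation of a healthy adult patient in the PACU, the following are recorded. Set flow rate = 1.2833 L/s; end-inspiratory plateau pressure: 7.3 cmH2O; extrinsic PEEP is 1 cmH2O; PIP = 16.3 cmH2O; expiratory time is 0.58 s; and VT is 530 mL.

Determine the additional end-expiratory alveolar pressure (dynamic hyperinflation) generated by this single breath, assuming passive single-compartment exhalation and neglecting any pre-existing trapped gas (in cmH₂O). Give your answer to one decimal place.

R = (PIP − Pplat)/V̇ = (16.3 − 7.3) / 1.2833 = 9.0/1.2833 = 7.013 cmH2O·s/L.
C = Vt/(Pplat − PEEP) = 530.0 / (7.3 − 1) = 530.0/6.3 = 84.127 mL/cmH2O.
τ = R × C = 7.013 × 0.08413 L/cmH2O = 0.59 s.
Fraction remaining = e^(−Te/τ) = e^(−0.58/0.59) = 0.3742; trapped volume = 530.0 × 0.3742 = 198.33 mL.
Additional alveolar pressure from trapping ≈ V_trapped / C = 198.33 / 84.127 = 2.358 cmH2O.

2.4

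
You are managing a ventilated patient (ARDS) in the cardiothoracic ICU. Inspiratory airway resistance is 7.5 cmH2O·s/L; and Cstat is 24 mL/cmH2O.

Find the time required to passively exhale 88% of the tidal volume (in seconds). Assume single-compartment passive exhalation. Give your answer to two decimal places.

0.38

τ = R × C = 7.5 × 24 mL/cmH2O = 7.5 × 0.024 L/cmH2O = 0.18 s.
Exhaled fraction f = 1 − e^(−t/τ) → t = −τ·ln(1 − f) = −0.18·ln(0.12) = 0.3816 s.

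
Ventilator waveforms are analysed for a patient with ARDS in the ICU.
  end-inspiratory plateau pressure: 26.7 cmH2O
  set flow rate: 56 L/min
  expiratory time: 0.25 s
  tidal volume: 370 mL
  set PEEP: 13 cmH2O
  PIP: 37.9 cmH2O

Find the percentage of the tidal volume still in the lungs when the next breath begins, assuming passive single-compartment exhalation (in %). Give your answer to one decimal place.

46.2

Flow: 56 L/min ÷ 60 = 0.9333 L/s.
R = (PIP − Pplat)/V̇ = (37.9 − 26.7) / 0.9333 = 11.2/0.9333 = 12.0 cmH2O·s/L.
C = Vt/(Pplat − PEEP) = 370.0 / (26.7 − 13) = 370.0/13.7 = 27.007 mL/cmH2O.
τ = R × C = 12.0 × 0.02701 L/cmH2O = 0.3241 s.
Fraction remaining at end-expiration = e^(−Te/τ) = e^(−0.25/0.3241) = 0.4624 → 46.24%.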